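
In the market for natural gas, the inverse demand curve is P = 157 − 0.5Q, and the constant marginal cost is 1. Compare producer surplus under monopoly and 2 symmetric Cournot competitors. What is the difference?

Producer surplus falls by 1352

Monopoly sets MR = MC: 157 − Q = 1 ⇒ Q = 156, P = 157 − 0.5·156 = 79.
PS = (79 − 1)·156 = 12168.
In a 2-firm Cournot equilibrium, symmetry and the first-order condition give q = (157 − 1)/(1.5) = 104. So Q = 208 and P = 53.
PS = (53 − 1)·208 = 10816.
Change in producer surplus: 10816 − 12168 = −1352.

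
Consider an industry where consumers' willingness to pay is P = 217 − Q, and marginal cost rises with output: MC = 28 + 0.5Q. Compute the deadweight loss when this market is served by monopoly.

Competitive equilibrium sets price equal to marginal cost: 217 − Q = 28 + 0.5Q, so Q = 126 and P = 91.
Monopoly sets MR = MC: 217 − 2Q = 28 + 0.5Q ⇒ Q = 75.6, P = 217 − 75.6 = 141.4.
CS = ½·(217 − 91)·126 = 7938; PS = (91·126 − 28·126 − ½·0.5·126²) = 3969; TS = 11907.
CS = ½·(217 − 141.4)·75.6 = 2857.68; PS = (141.4·75.6 − 28·75.6 − ½·0.5·75.6²) = 7144.2; TS = 10001.88.
DWL = 11907 − 10001.88 = 1905.12.

DWL = 1905.12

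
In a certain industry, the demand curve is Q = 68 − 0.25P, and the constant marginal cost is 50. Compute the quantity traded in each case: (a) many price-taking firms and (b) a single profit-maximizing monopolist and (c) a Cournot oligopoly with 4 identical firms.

Competition: Q = 55.5; Monopoly: Q = 27.75; Cournot: Q = 44.4

Inverting demand: P = 272 − 4Q.
Perfect competition: P = MC = 50, so 272 − 4Q = 50 and Q = 55.5.
Monopoly sets MR = MC: 272 − 8Q = 50 ⇒ Q = 27.75, P = 272 − 4·27.75 = 161.
In a 4-firm Cournot equilibrium, symmetry and the first-order condition give q = (272 − 50)/(20) = 11.1. So Q = 44.4 and P = 94.4.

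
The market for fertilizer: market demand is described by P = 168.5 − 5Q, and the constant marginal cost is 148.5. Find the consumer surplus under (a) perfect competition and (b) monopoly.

Competition: CS = 40; Monopoly: CS = 10

Under competition P = MC = 148.5, so Q = (168.5 − 148.5)/5 = 4.
CS = ½·(168.5 − 148.5)·4 = 40.
A monopolist chooses Q where MR = MC. MR = 168.5 − 10Q; setting this equal to 148.5 gives Q = 2 and P = 158.5.
CS = ½·(168.5 − 158.5)·2 = 10.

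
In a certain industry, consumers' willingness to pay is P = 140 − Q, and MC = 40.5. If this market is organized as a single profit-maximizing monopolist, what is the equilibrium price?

P = 90.25

A monopolist chooses Q where MR = MC. MR = 140 − 2Q; setting this equal to 40.5 gives Q = 49.75 and P = 90.25.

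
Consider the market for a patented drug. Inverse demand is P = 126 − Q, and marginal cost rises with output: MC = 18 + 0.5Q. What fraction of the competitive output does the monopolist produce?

The monopolist equates marginal revenue to marginal cost: 126 − 2Q = 18 + 0.5Q, so Q = 43.2. From demand, P = 82.8.
Under competition P = MC: 126 − Q = 18 + 0.5Q ⇒ Q = 72, P = 54.
Ratio Q_m/Q_c = 43.2/72 = 0.6.

Q_m/Q_c = 0.6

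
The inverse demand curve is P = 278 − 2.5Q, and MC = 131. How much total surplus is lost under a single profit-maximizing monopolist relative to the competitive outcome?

DWL = 1080.45

Under competition P = MC = 131, so Q = (278 − 131)/2.5 = 58.8.
A monopolist chooses Q where MR = MC. MR = 278 − 5Q; setting this equal to 131 gives Q = 29.4 and P = 204.5.
DWL is the triangle between Q = 29.4 and Q = 58.8: ½·(58.8 − 29.4)·(204.5 − 131) = 1080.45.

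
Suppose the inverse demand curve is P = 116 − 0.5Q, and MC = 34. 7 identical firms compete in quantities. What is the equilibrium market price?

P = 44.25

Cournot with 7 identical firms: the symmetric best-response condition is 116 − 4q = 34. Each firm produces q = 20.5, total output Q = 143.5, price P = 44.25.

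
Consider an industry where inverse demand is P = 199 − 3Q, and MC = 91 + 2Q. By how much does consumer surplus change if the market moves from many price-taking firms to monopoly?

Competitive equilibrium sets price equal to marginal cost: 199 − 3Q = 91 + 2Q, so Q = 21.6 and P = 134.2.
CS = ½·(199 − 134.2)·21.6 = 699.84.
A monopolist chooses Q where MR = MC. MR = 199 − 6Q; setting this equal to 91 + 2Q gives Q = 13.5 and P = 158.5.
CS = ½·(199 − 158.5)·13.5 = 273.375.
Change in consumer surplus: 273.375 − 699.84 = −426.465.

Consumer surplus falls by 426.465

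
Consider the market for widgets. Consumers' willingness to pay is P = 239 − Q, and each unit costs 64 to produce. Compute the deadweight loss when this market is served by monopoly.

Perfect competition: P = MC = 64, so 239 − Q = 64 and Q = 175.
The monopolist equates marginal revenue to marginal cost: 239 − 2Q = 64, so Q = 87.5. From demand, P = 151.5.
DWL is the triangle between Q = 87.5 and Q = 175: ½·(175 − 87.5)·(151.5 − 64) = 3828.125.

DWL = 3828.125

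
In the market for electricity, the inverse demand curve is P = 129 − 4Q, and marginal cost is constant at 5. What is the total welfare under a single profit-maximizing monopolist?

A monopolist chooses Q where MR = MC. MR = 129 − 8Q; setting this equal to 5 gives Q = 15.5 and P = 67.
CS = ½·(129 − 67)·15.5 = 480.5; PS = (67 − 5)·15.5 = 961; TS = 1441.5.

TS = 1441.5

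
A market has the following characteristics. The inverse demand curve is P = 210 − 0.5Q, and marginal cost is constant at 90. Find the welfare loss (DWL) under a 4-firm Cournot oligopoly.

DWL = 576

Competitive firms price at marginal cost: P = 90, giving Q = 240.
Cournot with 4 identical firms: the symmetric best-response condition is 210 − 2.5q = 90. Each firm produces q = 48, total output Q = 192, price P = 114.
DWL is the triangle between Q = 192 and Q = 240: ½·(240 − 192)·(114 − 90) = 576.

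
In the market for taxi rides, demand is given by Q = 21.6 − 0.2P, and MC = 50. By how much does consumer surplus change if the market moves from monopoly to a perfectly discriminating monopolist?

Inverting demand: P = 108 − 5Q.
Monopoly sets MR = MC: 108 − 10Q = 50 ⇒ Q = 5.8, P = 108 − 5·5.8 = 79.
CS = ½·(108 − 79)·5.8 = 84.1.
Under first-degree price discrimination the firm charges each unit its demand price and produces up to where P = MC, i.e. Q = 11.6. Consumer surplus is zero; producer surplus equals total surplus.
CS = 0.
Change in consumer surplus: 0 − 84.1 = −84.1.

CS falls by 84.1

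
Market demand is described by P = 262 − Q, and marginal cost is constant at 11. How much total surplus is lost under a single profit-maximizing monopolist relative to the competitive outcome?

Under competition P = MC = 11, so Q = (262 − 11)/1 = 251.
The monopolist equates marginal revenue to marginal cost: 262 − 2Q = 11, so Q = 125.5. From demand, P = 136.5.
DWL is the triangle between Q = 125.5 and Q = 251: ½·(251 − 125.5)·(136.5 − 11) = 7875.125.

DWL = 7875.125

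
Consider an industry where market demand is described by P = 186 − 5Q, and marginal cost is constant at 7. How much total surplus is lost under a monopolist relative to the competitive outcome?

DWL = 801.025

Under competition P = MC = 7, so Q = (186 − 7)/5 = 35.8.
The monopolist equates marginal revenue to marginal cost: 186 − 10Q = 7, so Q = 17.9. From demand, P = 96.5.
DWL is the triangle between Q = 17.9 and Q = 35.8: ½·(35.8 − 17.9)·(96.5 − 7) = 801.025.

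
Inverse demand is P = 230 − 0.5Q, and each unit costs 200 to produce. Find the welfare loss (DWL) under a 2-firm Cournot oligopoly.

DWL = 100

Competitive firms price at marginal cost: P = 200, giving Q = 60.
With 2 symmetric Cournot firms, each firm's FOC gives 230 − 1.5q = 200, so q = 20, Q = 2·20 = 40, and P = 210.
DWL is the triangle between Q = 40 and Q = 60: ½·(60 − 40)·(210 − 200) = 100.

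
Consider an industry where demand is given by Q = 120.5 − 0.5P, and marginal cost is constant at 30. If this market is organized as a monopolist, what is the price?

P = 135.5

Inverting demand: P = 241 − 2Q.
The monopolist equates marginal revenue to marginal cost: 241 − 4Q = 30, so Q = 52.75. From demand, P = 135.5.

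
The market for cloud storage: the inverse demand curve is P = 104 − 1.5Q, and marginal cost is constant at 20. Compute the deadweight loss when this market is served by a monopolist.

Perfect competition: P = MC = 20, so 104 − 1.5Q = 20 and Q = 56.
Monopoly sets MR = MC: 104 − 3Q = 20 ⇒ Q = 28, P = 104 − 1.5·28 = 62.
DWL is the triangle between Q = 28 and Q = 56: ½·(56 − 28)·(62 − 20) = 588.

DWL = 588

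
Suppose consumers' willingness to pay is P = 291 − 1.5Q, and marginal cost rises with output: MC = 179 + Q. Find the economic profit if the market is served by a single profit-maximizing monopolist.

Profit = 1568

Monopoly sets MR = MC: 291 − 3Q = 179 + Q ⇒ Q = 28, P = 291 − 1.5·28 = 249.
Profit = 249·28 − (179·28 + ½·1·28²) = 1568.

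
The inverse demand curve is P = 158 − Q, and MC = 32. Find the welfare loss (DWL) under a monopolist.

DWL = 1984.5

Under competition P = MC = 32, so Q = (158 − 32)/1 = 126.
A monopolist chooses Q where MR = MC. MR = 158 − 2Q; setting this equal to 32 gives Q = 63 and P = 95.
DWL is the triangle between Q = 63 and Q = 126: ½·(126 − 63)·(95 − 32) = 1984.5.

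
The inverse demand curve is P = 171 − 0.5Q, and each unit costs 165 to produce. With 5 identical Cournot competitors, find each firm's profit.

With 5 symmetric Cournot firms, each firm's FOC gives 171 − 3q = 165, so q = 2, Q = 5·2 = 10, and P = 166.
Each firm's profit = (166 − 165)·2 = 2.

π_i = 2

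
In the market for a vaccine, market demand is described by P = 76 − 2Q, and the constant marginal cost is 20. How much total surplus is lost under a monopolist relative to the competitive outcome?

Under competition P = MC = 20, so Q = (76 − 20)/2 = 28.
The monopolist equates marginal revenue to marginal cost: 76 − 4Q = 20, so Q = 14. From demand, P = 48.
DWL is the triangle between Q = 14 and Q = 28: ½·(28 − 14)·(48 − 20) = 196.

DWL = 196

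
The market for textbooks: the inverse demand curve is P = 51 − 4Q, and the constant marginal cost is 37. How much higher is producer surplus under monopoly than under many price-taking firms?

Competitive firms price at marginal cost: P = 37, giving Q = 3.5.
PS = (37 − 37)·3.5 = 0.
A monopolist chooses Q where MR = MC. MR = 51 − 8Q; setting this equal to 37 gives Q = 1.75 and P = 44.
PS = (44 − 37)·1.75 = 12.25.
Change in producer surplus: 12.25 − 0 = 12.25.

Producer surplus rises by 12.25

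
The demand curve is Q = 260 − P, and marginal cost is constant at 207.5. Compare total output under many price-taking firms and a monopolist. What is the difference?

Total output falls by 26.25

Inverting demand: P = 260 − Q.
Competitive firms price at marginal cost: P = 207.5, giving Q = 52.5.
The monopolist equates marginal revenue to marginal cost: 260 − 2Q = 207.5, so Q = 26.25. From demand, P = 233.75.
Change in total output: 26.25 − 52.5 = −26.25.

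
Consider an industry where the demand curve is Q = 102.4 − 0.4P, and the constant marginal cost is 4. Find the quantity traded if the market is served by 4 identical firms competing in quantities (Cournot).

Inverting demand: P = 256 − 2.5Q.
Cournot with 4 identical firms: the symmetric best-response condition is 256 − 12.5q = 4. Each firm produces q = 20.16, total output Q = 80.64, price P = 54.4.

Q = 80.64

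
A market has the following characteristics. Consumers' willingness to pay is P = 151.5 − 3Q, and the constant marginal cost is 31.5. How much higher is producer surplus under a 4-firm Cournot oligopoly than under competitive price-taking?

Perfect competition: P = MC = 31.5, so 151.5 − 3Q = 31.5 and Q = 40.
PS = (31.5 − 31.5)·40 = 0.
Cournot with 4 identical firms: the symmetric best-response condition is 151.5 − 15q = 31.5. Each firm produces q = 8, total output Q = 32, price P = 55.5.
PS = (55.5 − 31.5)·32 = 768.
Change in producer surplus: 768 − 0 = 768.

Producer surplus rises by 768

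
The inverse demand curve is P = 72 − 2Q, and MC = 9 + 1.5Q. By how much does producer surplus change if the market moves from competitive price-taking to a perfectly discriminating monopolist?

PS rises by 324

Competitive equilibrium sets price equal to marginal cost: 72 − 2Q = 9 + 1.5Q, so Q = 18 and P = 36.
PS = P·Q − VC(Q) = 36·18 − (9·18 + ½·1.5·18²) = 243.
With perfect price discrimination, output is the efficient level Q = 18 (where demand meets MC), but every buyer pays their willingness to pay: CS = 0 and PS = total surplus.
PS = ½·(72 − 9)·18 = 567.
Change in producer surplus: 567 − 243 = 324.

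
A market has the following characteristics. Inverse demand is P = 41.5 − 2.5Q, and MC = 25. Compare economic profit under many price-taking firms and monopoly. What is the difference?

Under competition P = MC = 25, so Q = (41.5 − 25)/2.5 = 6.6.
Profit = (25 − 25)·6.6 = 0.
Monopoly sets MR = MC: 41.5 − 5Q = 25 ⇒ Q = 3.3, P = 41.5 − 2.5·3.3 = 33.25.
Profit = (33.25 − 25)·3.3 = 27.225.
Change in economic profit: 27.225 − 0 = 27.225.

π rises by 27.225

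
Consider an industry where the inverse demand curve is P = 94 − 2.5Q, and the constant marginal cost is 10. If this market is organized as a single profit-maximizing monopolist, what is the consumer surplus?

CS = 352.8

Monopoly sets MR = MC: 94 − 5Q = 10 ⇒ Q = 16.8, P = 94 − 2.5·16.8 = 52.
CS = ½·(94 − 52)·16.8 = 352.8.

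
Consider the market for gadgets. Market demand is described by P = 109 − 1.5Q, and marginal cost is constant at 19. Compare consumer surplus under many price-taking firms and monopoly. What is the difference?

Perfect competition: P = MC = 19, so 109 − 1.5Q = 19 and Q = 60.
CS = ½·(109 − 19)·60 = 2700.
The monopolist equates marginal revenue to marginal cost: 109 − 3Q = 19, so Q = 30. From demand, P = 64.
CS = ½·(109 − 64)·30 = 675.
Change in consumer surplus: 675 − 2700 = −2025.

Consumer surplus falls by 2025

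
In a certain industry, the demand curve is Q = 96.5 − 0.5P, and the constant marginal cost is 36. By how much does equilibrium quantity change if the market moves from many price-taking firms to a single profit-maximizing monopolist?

Equilibrium quantity falls by 39.25

Inverting demand: P = 193 − 2Q.
Perfect competition: P = MC = 36, so 193 − 2Q = 36 and Q = 78.5.
A monopolist chooses Q where MR = MC. MR = 193 − 4Q; setting this equal to 36 gives Q = 39.25 and P = 114.5.
Change in equilibrium quantity: 39.25 − 78.5 = −39.25.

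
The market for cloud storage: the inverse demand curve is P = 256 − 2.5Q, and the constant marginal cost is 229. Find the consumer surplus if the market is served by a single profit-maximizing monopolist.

CS = 36.45

Monopoly sets MR = MC: 256 − 5Q = 229 ⇒ Q = 5.4, P = 256 − 2.5·5.4 = 242.5.
CS = ½·(256 − 242.5)·5.4 = 36.45.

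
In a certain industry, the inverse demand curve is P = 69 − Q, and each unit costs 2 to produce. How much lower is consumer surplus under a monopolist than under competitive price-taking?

Perfect competition: P = MC = 2, so 69 − Q = 2 and Q = 67.
CS = ½·(69 − 2)·67 = 2244.5.
The monopolist equates marginal revenue to marginal cost: 69 − 2Q = 2, so Q = 33.5. From demand, P = 35.5.
CS = ½·(69 − 35.5)·33.5 = 561.125.
Change in consumer surplus: 561.125 − 2244.5 = −1683.375.

Consumer surplus falls by 1683.375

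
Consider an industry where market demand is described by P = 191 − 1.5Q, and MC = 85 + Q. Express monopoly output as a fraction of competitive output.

Q_m/Q_c = 0.625

A monopolist chooses Q where MR = MC. MR = 191 − 3Q; setting this equal to 85 + Q gives Q = 26.5 and P = 151.25.
Competitive equilibrium sets price equal to marginal cost: 191 − 1.5Q = 85 + Q, so Q = 42.4 and P = 127.4.
Ratio Q_m/Q_c = 26.5/42.4 = 0.625.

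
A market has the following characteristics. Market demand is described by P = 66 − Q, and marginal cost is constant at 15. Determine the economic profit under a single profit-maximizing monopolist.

A monopolist chooses Q where MR = MC. MR = 66 − 2Q; setting this equal to 15 gives Q = 25.5 and P = 40.5.
Profit = (40.5 − 15)·25.5 = 650.25.

Profit = 650.25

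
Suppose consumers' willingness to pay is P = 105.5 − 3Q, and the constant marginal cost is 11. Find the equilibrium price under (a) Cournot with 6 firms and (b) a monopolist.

Cournot with 6 identical firms: the symmetric best-response condition is 105.5 − 21q = 11. Each firm produces q = 4.5, total output Q = 27, price P = 24.5.
A monopolist chooses Q where MR = MC. MR = 105.5 − 6Q; setting this equal to 11 gives Q = 15.75 and P = 58.25.

Cournot: P = 24.5; Monopoly: P = 58.25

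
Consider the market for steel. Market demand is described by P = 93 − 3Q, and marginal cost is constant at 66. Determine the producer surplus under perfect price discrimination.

PS = 121.5

Under first-degree price discrimination the firm charges each unit its demand price and produces up to where P = MC, i.e. Q = 9. Consumer surplus is zero; producer surplus equals total surplus.
PS = ½·(93 − 66)·9 = 121.5.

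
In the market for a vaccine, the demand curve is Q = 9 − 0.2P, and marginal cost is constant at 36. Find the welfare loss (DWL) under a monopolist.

Inverting demand: P = 45 − 5Q.
Competitive firms price at marginal cost: P = 36, giving Q = 1.8.
A monopolist chooses Q where MR = MC. MR = 45 − 10Q; setting this equal to 36 gives Q = 0.9 and P = 40.5.
DWL is the triangle between Q = 0.9 and Q = 1.8: ½·(1.8 − 0.9)·(40.5 − 36) = 2.025.

DWL = 2.025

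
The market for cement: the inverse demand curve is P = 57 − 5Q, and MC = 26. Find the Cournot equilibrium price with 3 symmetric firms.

P = 33.75

In a 3-firm Cournot equilibrium, symmetry and the first-order condition give q = (57 − 26)/(20) = 1.55. So Q = 4.65 and P = 33.75.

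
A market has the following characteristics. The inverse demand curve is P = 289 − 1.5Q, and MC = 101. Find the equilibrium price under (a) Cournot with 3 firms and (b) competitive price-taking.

Cournot: P = 148; Competition: P = 101

In a 3-firm Cournot equilibrium, symmetry and the first-order condition give q = (289 − 101)/(6) = 94/3. So Q = 94 and P = 148.
Competitive firms price at marginal cost: P = 101, giving Q = 376/3.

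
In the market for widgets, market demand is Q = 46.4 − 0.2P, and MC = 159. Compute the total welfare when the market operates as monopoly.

Inverting demand: P = 232 − 5Q.
The monopolist equates marginal revenue to marginal cost: 232 − 10Q = 159, so Q = 7.3. From demand, P = 195.5.
CS = ½·(232 − 195.5)·7.3 = 133.225; PS = (195.5 − 159)·7.3 = 266.45; TS = 399.675.

TS = 399.675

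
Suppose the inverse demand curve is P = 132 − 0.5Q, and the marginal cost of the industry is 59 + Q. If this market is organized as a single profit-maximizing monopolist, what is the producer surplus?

PS = 1332.25

A monopolist chooses Q where MR = MC. MR = 132 − Q; setting this equal to 59 + Q gives Q = 36.5 and P = 113.75.
PS = P·Q − VC(Q) = 113.75·36.5 − (59·36.5 + ½·1·36.5²) = 1332.25.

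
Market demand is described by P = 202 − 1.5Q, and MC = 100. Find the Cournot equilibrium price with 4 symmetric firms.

P = 120.4

Cournot with 4 identical firms: the symmetric best-response condition is 202 − 7.5q = 100. Each firm produces q = 13.6, total output Q = 54.4, price P = 120.4.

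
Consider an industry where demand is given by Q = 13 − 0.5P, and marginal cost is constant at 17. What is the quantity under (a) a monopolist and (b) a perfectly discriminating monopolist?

Monopoly: Q = 2.25; Perfect PD: Q = 4.5

Inverting demand: P = 26 − 2Q.
Monopoly sets MR = MC: 26 − 4Q = 17 ⇒ Q = 2.25, P = 26 − 2·2.25 = 21.5.
With perfect price discrimination, output is the efficient level Q = 4.5 (where demand meets MC), but every buyer pays their willingness to pay: CS = 0 and PS = total surplus.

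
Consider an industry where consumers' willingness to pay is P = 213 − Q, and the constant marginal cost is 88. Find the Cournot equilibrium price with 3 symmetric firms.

P = 119.25

With 3 symmetric Cournot firms, each firm's FOC gives 213 − 4q = 88, so q = 31.25, Q = 3·31.25 = 93.75, and P = 119.25.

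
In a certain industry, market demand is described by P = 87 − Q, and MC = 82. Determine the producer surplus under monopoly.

PS = 6.25

A monopolist chooses Q where MR = MC. MR = 87 − 2Q; setting this equal to 82 gives Q = 2.5 and P = 84.5.
PS = (84.5 − 82)·2.5 = 6.25.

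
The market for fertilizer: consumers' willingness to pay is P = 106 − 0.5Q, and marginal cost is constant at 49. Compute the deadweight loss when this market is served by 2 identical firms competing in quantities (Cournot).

DWL = 361

Under competition P = MC = 49, so Q = (106 − 49)/0.5 = 114.
With 2 symmetric Cournot firms, each firm's FOC gives 106 − 1.5q = 49, so q = 38, Q = 2·38 = 76, and P = 68.
DWL is the triangle between Q = 76 and Q = 114: ½·(114 − 76)·(68 − 49) = 361.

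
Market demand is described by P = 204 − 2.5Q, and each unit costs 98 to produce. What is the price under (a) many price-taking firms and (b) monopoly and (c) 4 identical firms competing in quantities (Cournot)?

Competition: P = 98; Monopoly: P = 151; Cournot: P = 119.2

Competitive firms price at marginal cost: P = 98, giving Q = 42.4.
A monopolist chooses Q where MR = MC. MR = 204 − 5Q; setting this equal to 98 gives Q = 21.2 and P = 151.
Cournot with 4 identical firms: the symmetric best-response condition is 204 − 12.5q = 98. Each firm produces q = 8.48, total output Q = 33.92, price P = 119.2.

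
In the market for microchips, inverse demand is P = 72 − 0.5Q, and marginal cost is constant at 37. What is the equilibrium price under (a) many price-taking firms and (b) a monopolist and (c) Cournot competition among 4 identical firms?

Competition: P = 37; Monopoly: P = 54.5; Cournot: P = 44

Under competition P = MC = 37, so Q = (72 − 37)/0.5 = 70.
Monopoly sets MR = MC: 72 − Q = 37 ⇒ Q = 35, P = 72 − 0.5·35 = 54.5.
With 4 symmetric Cournot firms, each firm's FOC gives 72 − 2.5q = 37, so q = 14, Q = 4·14 = 56, and P = 44.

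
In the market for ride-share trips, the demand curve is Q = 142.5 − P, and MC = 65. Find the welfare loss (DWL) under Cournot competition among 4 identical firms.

Inverting demand: P = 142.5 − Q.
Under competition P = MC = 65, so Q = (142.5 − 65)/1 = 77.5.
Cournot with 4 identical firms: the symmetric best-response condition is 142.5 − 5q = 65. Each firm produces q = 15.5, total output Q = 62, price P = 80.5.
DWL is the triangle between Q = 62 and Q = 77.5: ½·(77.5 − 62)·(80.5 − 65) = 120.125.

DWL = 120.125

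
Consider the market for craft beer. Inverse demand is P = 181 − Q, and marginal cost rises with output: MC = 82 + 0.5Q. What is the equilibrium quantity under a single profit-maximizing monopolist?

Q = 39.6

The monopolist equates marginal revenue to marginal cost: 181 − 2Q = 82 + 0.5Q, so Q = 39.6. From demand, P = 141.4.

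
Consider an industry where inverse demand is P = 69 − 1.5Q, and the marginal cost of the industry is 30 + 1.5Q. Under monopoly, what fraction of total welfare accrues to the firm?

PS/TS = 0.75

The monopolist equates marginal revenue to marginal cost: 69 − 3Q = 30 + 1.5Q, so Q = 26/3. From demand, P = 56.
CS = ½·(69 − 56)·26/3 = 169/3.
PS = P·Q − VC(Q) = 56·26/3 − (30·26/3 + ½·1.5·(26/3)²) = 169.
Share captured = PS/TS = 169/(676/3) = 0.75.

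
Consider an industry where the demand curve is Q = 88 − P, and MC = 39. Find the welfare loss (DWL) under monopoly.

Inverting demand: P = 88 − Q.
Under competition P = MC = 39, so Q = (88 − 39)/1 = 49.
A monopolist chooses Q where MR = MC. MR = 88 − 2Q; setting this equal to 39 gives Q = 24.5 and P = 63.5.
DWL is the triangle between Q = 24.5 and Q = 49: ½·(49 − 24.5)·(63.5 − 39) = 300.125.

DWL = 300.125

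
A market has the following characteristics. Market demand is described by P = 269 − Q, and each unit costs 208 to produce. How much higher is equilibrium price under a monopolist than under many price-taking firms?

P rises by 30.5

Perfect competition: P = MC = 208, so 269 − Q = 208 and Q = 61.
A monopolist chooses Q where MR = MC. MR = 269 − 2Q; setting this equal to 208 gives Q = 30.5 and P = 238.5.
Change in equilibrium price: 238.5 − 208 = 30.5.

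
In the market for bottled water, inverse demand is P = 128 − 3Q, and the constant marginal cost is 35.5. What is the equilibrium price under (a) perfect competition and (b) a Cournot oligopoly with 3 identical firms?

Competition: P = 35.5; Cournot: P = 58.625

Under competition P = MC = 35.5, so Q = (128 − 35.5)/3 = 185/6.
Cournot with 3 identical firms: the symmetric best-response condition is 128 − 12q = 35.5. Each firm produces q = 185/24, total output Q = 23.125, price P = 58.625.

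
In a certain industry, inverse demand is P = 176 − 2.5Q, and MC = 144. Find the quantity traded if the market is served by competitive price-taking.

Competitive firms price at marginal cost: P = 144, giving Q = 12.8.

Q = 12.8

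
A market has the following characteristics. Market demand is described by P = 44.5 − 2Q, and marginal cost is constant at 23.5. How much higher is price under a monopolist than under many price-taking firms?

P rises by 10.5

Competitive firms price at marginal cost: P = 23.5, giving Q = 10.5.
The monopolist equates marginal revenue to marginal cost: 44.5 − 4Q = 23.5, so Q = 5.25. From demand, P = 34.
Change in price: 34 − 23.5 = 10.5.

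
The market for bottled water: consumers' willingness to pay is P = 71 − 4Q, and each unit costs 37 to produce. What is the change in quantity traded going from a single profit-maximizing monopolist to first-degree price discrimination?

Quantity traded rises by 4.25

Monopoly sets MR = MC: 71 − 8Q = 37 ⇒ Q = 4.25, P = 71 − 4·4.25 = 54.
A perfectly discriminating monopolist sells every unit with P(Q) ≥ MC(Q), so output equals the competitive quantity Q = 8.5. Each buyer pays their reservation price, so CS = 0 and the firm captures all surplus.
Change in quantity traded: 8.5 − 4.25 = 4.25.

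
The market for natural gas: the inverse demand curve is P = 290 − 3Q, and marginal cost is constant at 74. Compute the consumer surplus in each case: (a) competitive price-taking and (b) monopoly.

Competition: CS = 7776; Monopoly: CS = 1944

Under competition P = MC = 74, so Q = (290 − 74)/3 = 72.
CS = ½·(290 − 74)·72 = 7776.
A monopolist chooses Q where MR = MC. MR = 290 − 6Q; setting this equal to 74 gives Q = 36 and P = 182.
CS = ½·(290 − 182)·36 = 1944.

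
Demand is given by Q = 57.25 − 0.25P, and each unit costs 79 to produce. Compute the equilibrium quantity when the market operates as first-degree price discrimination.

Inverting demand: P = 229 − 4Q.
Under first-degree price discrimination the firm charges each unit its demand price and produces up to where P = MC, i.e. Q = 37.5. Consumer surplus is zero; producer surplus equals total surplus.

Q = 37.5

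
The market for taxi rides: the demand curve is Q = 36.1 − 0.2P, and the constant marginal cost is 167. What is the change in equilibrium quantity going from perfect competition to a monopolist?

Equilibrium quantity falls by 1.35

Inverting demand: P = 180.5 − 5Q.
Competitive firms price at marginal cost: P = 167, giving Q = 2.7.
Monopoly sets MR = MC: 180.5 − 10Q = 167 ⇒ Q = 1.35, P = 180.5 − 5·1.35 = 173.75.
Change in equilibrium quantity: 1.35 − 2.7 = −1.35.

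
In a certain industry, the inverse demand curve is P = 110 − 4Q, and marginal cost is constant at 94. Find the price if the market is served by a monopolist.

Monopoly sets MR = MC: 110 − 8Q = 94 ⇒ Q = 2, P = 110 − 4·2 = 102.

P = 102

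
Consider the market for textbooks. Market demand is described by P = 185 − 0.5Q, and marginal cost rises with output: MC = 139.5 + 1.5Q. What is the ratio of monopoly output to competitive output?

A monopolist chooses Q where MR = MC. MR = 185 − Q; setting this equal to 139.5 + 1.5Q gives Q = 18.2 and P = 175.9.
Under competition P = MC: 185 − 0.5Q = 139.5 + 1.5Q ⇒ Q = 22.75, P = 173.625.
Ratio Q_m/Q_c = 18.2/22.75 = 0.8.

Q_m/Q_c = 0.8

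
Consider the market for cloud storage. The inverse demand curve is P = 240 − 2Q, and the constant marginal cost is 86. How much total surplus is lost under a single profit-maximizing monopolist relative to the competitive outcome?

Competitive firms price at marginal cost: P = 86, giving Q = 77.
The monopolist equates marginal revenue to marginal cost: 240 − 4Q = 86, so Q = 38.5. From demand, P = 163.
DWL is the triangle between Q = 38.5 and Q = 77: ½·(77 − 38.5)·(163 − 86) = 1482.25.

DWL = 1482.25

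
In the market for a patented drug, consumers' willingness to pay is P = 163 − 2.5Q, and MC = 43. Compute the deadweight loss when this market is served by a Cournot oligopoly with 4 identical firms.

DWL = 115.2

Competitive firms price at marginal cost: P = 43, giving Q = 48.
In a 4-firm Cournot equilibrium, symmetry and the first-order condition give q = (163 − 43)/(12.5) = 9.6. So Q = 38.4 and P = 67.
DWL is the triangle between Q = 38.4 and Q = 48: ½·(48 − 38.4)·(67 − 43) = 115.2.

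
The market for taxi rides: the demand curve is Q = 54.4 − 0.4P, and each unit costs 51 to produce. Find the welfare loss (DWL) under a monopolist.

Inverting demand: P = 136 − 2.5Q.
Perfect competition: P = MC = 51, so 136 − 2.5Q = 51 and Q = 34.
The monopolist equates marginal revenue to marginal cost: 136 − 5Q = 51, so Q = 17. From demand, P = 93.5.
DWL is the triangle between Q = 17 and Q = 34: ½·(34 − 17)·(93.5 − 51) = 361.25.

DWL = 361.25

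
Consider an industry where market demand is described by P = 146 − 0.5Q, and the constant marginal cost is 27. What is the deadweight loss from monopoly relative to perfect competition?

Competitive firms price at marginal cost: P = 27, giving Q = 238.
The monopolist equates marginal revenue to marginal cost: 146 − Q = 27, so Q = 119. From demand, P = 86.5.
DWL is the triangle between Q = 119 and Q = 238: ½·(238 − 119)·(86.5 − 27) = 3540.25.

DWL = 3540.25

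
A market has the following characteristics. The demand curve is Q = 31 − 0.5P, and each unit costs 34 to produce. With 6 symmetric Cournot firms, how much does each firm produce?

Inverting demand: P = 62 − 2Q.
In a 6-firm Cournot equilibrium, symmetry and the first-order condition give q = (62 − 34)/(14) = 2. So Q = 12 and P = 38.

q_i = 2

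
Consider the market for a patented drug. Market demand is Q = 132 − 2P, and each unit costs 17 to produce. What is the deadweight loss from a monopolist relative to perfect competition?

DWL = 600.25

Inverting demand: P = 66 − 0.5Q.
Perfect competition: P = MC = 17, so 66 − 0.5Q = 17 and Q = 98.
Monopoly sets MR = MC: 66 − Q = 17 ⇒ Q = 49, P = 66 − 0.5·49 = 41.5.
DWL is the triangle between Q = 49 and Q = 98: ½·(98 − 49)·(41.5 − 17) = 600.25.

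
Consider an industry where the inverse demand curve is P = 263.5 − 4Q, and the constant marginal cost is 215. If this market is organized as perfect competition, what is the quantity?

Under competition P = MC = 215, so Q = (263.5 − 215)/4 = 12.125.

Q = 12.125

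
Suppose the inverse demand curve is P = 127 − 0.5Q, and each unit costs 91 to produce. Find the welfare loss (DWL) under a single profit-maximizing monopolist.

Perfect competition: P = MC = 91, so 127 − 0.5Q = 91 and Q = 72.
A monopolist chooses Q where MR = MC. MR = 127 − Q; setting this equal to 91 gives Q = 36 and P = 109.
DWL is the triangle between Q = 36 and Q = 72: ½·(72 − 36)·(109 − 91) = 324.

DWL = 324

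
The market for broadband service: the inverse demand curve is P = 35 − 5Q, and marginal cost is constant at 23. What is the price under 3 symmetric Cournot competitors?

In a 3-firm Cournot equilibrium, symmetry and the first-order condition give q = (35 − 23)/(20) = 0.6. So Q = 1.8 and P = 26.

P = 26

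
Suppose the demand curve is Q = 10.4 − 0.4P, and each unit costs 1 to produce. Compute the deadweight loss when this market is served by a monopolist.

Inverting demand: P = 26 − 2.5Q.
Perfect competition: P = MC = 1, so 26 − 2.5Q = 1 and Q = 10.
Monopoly sets MR = MC: 26 − 5Q = 1 ⇒ Q = 5, P = 26 − 2.5·5 = 13.5.
DWL is the triangle between Q = 5 and Q = 10: ½·(10 − 5)·(13.5 − 1) = 31.25.

DWL = 31.25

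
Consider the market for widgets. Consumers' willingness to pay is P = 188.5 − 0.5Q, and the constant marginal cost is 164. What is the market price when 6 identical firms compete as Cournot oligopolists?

P = 167.5

Cournot with 6 identical firms: the symmetric best-response condition is 188.5 − 3.5q = 164. Each firm produces q = 7, total output Q = 42, price P = 167.5.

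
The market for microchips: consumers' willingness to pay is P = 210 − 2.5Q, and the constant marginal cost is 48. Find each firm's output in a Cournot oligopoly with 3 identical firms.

q_i = 16.2

In a 3-firm Cournot equilibrium, symmetry and the first-order condition give q = (210 − 48)/(10) = 16.2. So Q = 48.6 and P = 88.5.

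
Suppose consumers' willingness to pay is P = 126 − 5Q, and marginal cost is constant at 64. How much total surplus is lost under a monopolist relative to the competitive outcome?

DWL = 96.1

Under competition P = MC = 64, so Q = (126 − 64)/5 = 12.4.
The monopolist equates marginal revenue to marginal cost: 126 − 10Q = 64, so Q = 6.2. From demand, P = 95.
DWL is the triangle between Q = 6.2 and Q = 12.4: ½·(12.4 − 6.2)·(95 − 64) = 96.1.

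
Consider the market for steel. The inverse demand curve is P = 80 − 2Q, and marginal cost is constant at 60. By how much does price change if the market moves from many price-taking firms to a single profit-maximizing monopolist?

Price rises by 10

Perfect competition: P = MC = 60, so 80 − 2Q = 60 and Q = 10.
Monopoly sets MR = MC: 80 − 4Q = 60 ⇒ Q = 5, P = 80 − 2·5 = 70.
Change in price: 70 − 60 = 10.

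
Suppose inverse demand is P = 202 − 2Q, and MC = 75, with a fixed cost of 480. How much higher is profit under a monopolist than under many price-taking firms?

Perfect competition: P = MC = 75, so 202 − 2Q = 75 and Q = 63.5.
Profit = (75 − 75)·63.5 − 480 = −480.
A monopolist chooses Q where MR = MC. MR = 202 − 4Q; setting this equal to 75 gives Q = 31.75 and P = 138.5.
Profit = (138.5 − 75)·31.75 − 480 = 1536.125.
Change in profit: 1536.125 − −480 = 2016.125.

π rises by 2016.125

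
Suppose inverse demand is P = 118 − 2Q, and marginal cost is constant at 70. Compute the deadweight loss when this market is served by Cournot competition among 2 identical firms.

DWL = 64

Perfect competition: P = MC = 70, so 118 − 2Q = 70 and Q = 24.
Cournot with 2 identical firms: the symmetric best-response condition is 118 − 6q = 70. Each firm produces q = 8, total output Q = 16, price P = 86.
DWL is the triangle between Q = 16 and Q = 24: ½·(24 − 16)·(86 − 70) = 64.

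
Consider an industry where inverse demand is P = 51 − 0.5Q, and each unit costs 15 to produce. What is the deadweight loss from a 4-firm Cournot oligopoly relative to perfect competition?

DWL = 51.84

Competitive firms price at marginal cost: P = 15, giving Q = 72.
With 4 symmetric Cournot firms, each firm's FOC gives 51 − 2.5q = 15, so q = 14.4, Q = 4·14.4 = 57.6, and P = 22.2.
DWL is the triangle between Q = 57.6 and Q = 72: ½·(72 − 57.6)·(22.2 − 15) = 51.84.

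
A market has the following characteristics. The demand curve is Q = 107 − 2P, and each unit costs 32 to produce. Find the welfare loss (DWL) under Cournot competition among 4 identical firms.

Inverting demand: P = 53.5 − 0.5Q.
Under competition P = MC = 32, so Q = (53.5 − 32)/0.5 = 43.
Cournot with 4 identical firms: the symmetric best-response condition is 53.5 − 2.5q = 32. Each firm produces q = 8.6, total output Q = 34.4, price P = 36.3.
DWL is the triangle between Q = 34.4 and Q = 43: ½·(43 − 34.4)·(36.3 − 32) = 18.49.

DWL = 18.49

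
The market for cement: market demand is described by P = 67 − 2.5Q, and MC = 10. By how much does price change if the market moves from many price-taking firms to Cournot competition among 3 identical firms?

Price rises by 14.25

Under competition P = MC = 10, so Q = (67 − 10)/2.5 = 22.8.
In a 3-firm Cournot equilibrium, symmetry and the first-order condition give q = (67 − 10)/(10) = 5.7. So Q = 17.1 and P = 24.25.
Change in price: 24.25 − 10 = 14.25.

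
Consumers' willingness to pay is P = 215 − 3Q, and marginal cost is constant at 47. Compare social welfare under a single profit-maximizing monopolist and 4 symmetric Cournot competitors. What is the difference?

TS rises by 987.84

The monopolist equates marginal revenue to marginal cost: 215 − 6Q = 47, so Q = 28. From demand, P = 131.
CS = ½·(215 − 131)·28 = 1176; PS = (131 − 47)·28 = 2352; TS = 3528.
In a 4-firm Cournot equilibrium, symmetry and the first-order condition give q = (215 − 47)/(15) = 11.2. So Q = 44.8 and P = 80.6.
CS = ½·(215 − 80.6)·44.8 = 3010.56; PS = (80.6 − 47)·44.8 = 1505.28; TS = 4515.84.
Change in social welfare: 4515.84 − 3528 = 987.84.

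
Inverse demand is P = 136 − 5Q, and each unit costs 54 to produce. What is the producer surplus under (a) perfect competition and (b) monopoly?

Competition: PS = 0; Monopoly: PS = 336.2

Perfect competition: P = MC = 54, so 136 − 5Q = 54 and Q = 16.4.
PS = (54 − 54)·16.4 = 0.
A monopolist chooses Q where MR = MC. MR = 136 − 10Q; setting this equal to 54 gives Q = 8.2 and P = 95.
PS = (95 − 54)·8.2 = 336.2.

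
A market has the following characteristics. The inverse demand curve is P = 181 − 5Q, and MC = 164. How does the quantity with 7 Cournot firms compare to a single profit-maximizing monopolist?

Cournot with 7 identical firms: the symmetric best-response condition is 181 − 40q = 164. Each firm produces q = 0.425, total output Q = 2.975, price P = 166.125.
Monopoly sets MR = MC: 181 − 10Q = 164 ⇒ Q = 1.7, P = 181 − 5·1.7 = 172.5.

Cournot: Q = 2.975; Monopoly: Q = 1.7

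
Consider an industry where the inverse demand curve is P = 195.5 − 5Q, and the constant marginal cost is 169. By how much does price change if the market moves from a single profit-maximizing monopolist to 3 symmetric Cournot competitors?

Monopoly sets MR = MC: 195.5 − 10Q = 169 ⇒ Q = 2.65, P = 195.5 − 5·2.65 = 182.25.
Cournot with 3 identical firms: the symmetric best-response condition is 195.5 − 20q = 169. Each firm produces q = 1.325, total output Q = 3.975, price P = 175.625.
Change in price: 175.625 − 182.25 = −6.625.

Price falls by 6.625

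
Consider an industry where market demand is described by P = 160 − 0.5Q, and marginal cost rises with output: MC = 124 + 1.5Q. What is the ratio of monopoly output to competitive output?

Monopoly sets MR = MC: 160 − Q = 124 + 1.5Q ⇒ Q = 14.4, P = 160 − 0.5·14.4 = 152.8.
Under competition P = MC: 160 − 0.5Q = 124 + 1.5Q ⇒ Q = 18, P = 151.
Ratio Q_m/Q_c = 14.4/18 = 0.8.

Q_m/Q_c = 0.8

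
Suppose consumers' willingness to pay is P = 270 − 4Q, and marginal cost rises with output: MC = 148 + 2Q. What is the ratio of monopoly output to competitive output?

Q_m/Q_c = 0.6

Monopoly sets MR = MC: 270 − 8Q = 148 + 2Q ⇒ Q = 12.2, P = 270 − 4·12.2 = 221.2.
Competitive equilibrium sets price equal to marginal cost: 270 − 4Q = 148 + 2Q, so Q = 61/3 and P = 566/3.
Ratio Q_m/Q_c = 12.2/(61/3) = 0.6.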